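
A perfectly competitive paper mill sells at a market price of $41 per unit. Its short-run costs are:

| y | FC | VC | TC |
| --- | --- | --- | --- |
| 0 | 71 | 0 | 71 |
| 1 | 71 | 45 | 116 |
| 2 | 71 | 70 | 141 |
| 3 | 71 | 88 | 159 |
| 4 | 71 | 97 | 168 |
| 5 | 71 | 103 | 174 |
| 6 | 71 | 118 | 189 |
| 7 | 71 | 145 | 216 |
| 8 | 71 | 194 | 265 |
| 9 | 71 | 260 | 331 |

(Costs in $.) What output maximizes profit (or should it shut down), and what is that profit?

Profit at each row (π = 41y − TC): y=0: -71; y=1: -75; y=2: -59; y=3: -36; y=4: -4; y=5: 31; y=6: 57; y=7: 71; y=8: 63; y=9: 38.
Profit is maximized at y = 7. AVC there is 145/7 = $20.71 ≤ P, so producing beats shutting down (which would give -$71).

y = 7; profit = $71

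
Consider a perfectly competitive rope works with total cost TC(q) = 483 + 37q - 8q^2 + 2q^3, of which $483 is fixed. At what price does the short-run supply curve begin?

The firm shuts down when price falls below the minimum of average variable cost. AVC = VC/q = 37 - 8q + 2q^2.
At the minimum of AVC, MC = AVC. MC = 37 - 16q + 6q^2; setting MC = AVC gives 4q^2 - 8q = 0, so q = 2. min AVC = 29.
The firm shuts down for any P below $29.

$29 per unit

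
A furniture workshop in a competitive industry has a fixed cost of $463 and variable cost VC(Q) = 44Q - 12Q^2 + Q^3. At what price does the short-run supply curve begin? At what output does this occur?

Short-run supply begins at min AVC. From VC = 44Q - 12Q^2 + Q^3, AVC = 44 - 12Q + Q^2.
At the minimum of AVC, MC = AVC. MC = 44 - 24Q + 3Q^2; setting MC = AVC gives 2Q^2 - 12Q = 0, so Q = 6. min AVC = 8.
The firm shuts down for any P below $8.

$8 per unit, at Q = 6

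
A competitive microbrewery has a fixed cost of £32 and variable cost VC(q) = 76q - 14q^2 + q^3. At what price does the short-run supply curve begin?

£27 per unit

The shutdown price is the minimum of AVC. VC = 76q - 14q^2 + q^3, so AVC = 76 - 14q + q^2.
dAVC/dq = -14 + 2q = 0 gives q = 7. min AVC = 76 - 14·7 + 7^2 = 27.
So the shutdown price is £27.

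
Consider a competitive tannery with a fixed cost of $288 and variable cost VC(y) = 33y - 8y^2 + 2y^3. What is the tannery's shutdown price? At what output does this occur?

$25 per unit, at y = 2

The shutdown price is the minimum of AVC. VC = 33y - 8y^2 + 2y^3, so AVC = 33 - 8y + 2y^2.
dAVC/dy = -8 + 4y = 0 gives y = 2. min AVC = 33 - 8·2 + 2·2^2 = 25.
The firm shuts down for any P below $25.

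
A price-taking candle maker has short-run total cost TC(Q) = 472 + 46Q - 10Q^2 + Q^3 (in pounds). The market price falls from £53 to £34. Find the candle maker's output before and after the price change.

Output falls from 7 to 6

MC = 46 - 20Q + 3Q^2; the shutdown threshold is min AVC = £21 (at Q = 5).
At P = £53 ≥ min AVC, set P = MC on the rising branch: Q = 7.
At P = £34 ≥ min AVC, set P = MC: Q = 6. The firm stays open but cuts output.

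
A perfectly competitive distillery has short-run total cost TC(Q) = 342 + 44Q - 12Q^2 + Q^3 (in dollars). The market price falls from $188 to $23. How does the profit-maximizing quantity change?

Output falls from 12 to 7

AVC = 44 - 12Q + Q^2, minimized at Q = 6 where min AVC = $8. MC = 44 - 24Q + 3Q^2.
With P = $188 above the shutdown price, P = MC gives Q = 12.
At P = $23 ≥ min AVC, set P = MC: Q = 7. The firm stays open but cuts output.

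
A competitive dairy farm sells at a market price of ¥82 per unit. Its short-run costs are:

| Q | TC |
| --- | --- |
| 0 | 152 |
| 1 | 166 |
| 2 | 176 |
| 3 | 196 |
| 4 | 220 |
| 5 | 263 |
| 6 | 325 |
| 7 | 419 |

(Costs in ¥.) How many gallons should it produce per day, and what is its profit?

Q = 6; profit = ¥167

Profit at each row (π = 82Q − TC): Q=0: -152; Q=1: -84; Q=2: -12; Q=3: 50; Q=4: 108; Q=5: 147; Q=6: 167; Q=7: 155.
Profit is maximized at Q = 6. AVC there is 173/6 = ¥28.83 ≤ P, so producing beats shutting down (which would give -¥152).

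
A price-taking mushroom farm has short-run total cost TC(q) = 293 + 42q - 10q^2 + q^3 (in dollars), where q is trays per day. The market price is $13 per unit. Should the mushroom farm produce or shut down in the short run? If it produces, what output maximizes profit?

Variable cost is VC = 42q - 10q^2 + q^3, so AVC = VC/q = 42 - 10q + q^2 and MC = dTC/dq = 42 - 20q + 3q^2.
AVC is minimized where dAVC/dq = -10 + 2q = 0, at q = 5; min AVC = 42 - 10·5 + 5^2 = $17.
With P < min AVC ($13 < $17), every unit sold adds to the loss.
Shutting down limits the loss to fixed cost, $293.

Shut down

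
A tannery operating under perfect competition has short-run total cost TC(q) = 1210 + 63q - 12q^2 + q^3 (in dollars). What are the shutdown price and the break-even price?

AVC = 63 - 12q + q^2; minimized at q = 6, giving min AVC = $27. That is the shutdown price.
ATC = 1210/q + 63 - 12q + q^2. Setting dATC/dq = −1210/q^2 − 12 + 2q = 0 gives q = 11 (since 2·11^3 − 12·11^2 = 1210).
min ATC = 1210/11 + 63 − 12·11 + 11^2 = $162. That is the break-even price.
Between these two prices the firm operates at a loss; above $162 it earns a profit.

Shutdown price = $27; break-even price = $162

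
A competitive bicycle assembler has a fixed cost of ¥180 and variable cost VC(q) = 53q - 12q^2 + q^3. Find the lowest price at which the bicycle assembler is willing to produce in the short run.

¥17 per unit

The firm shuts down when price falls below the minimum of average variable cost. AVC = VC/q = 53 - 12q + q^2.
At the minimum of AVC, MC = AVC. MC = 53 - 24q + 3q^2; setting MC = AVC gives 2q^2 - 12q = 0, so q = 6. min AVC = 17.
So the shutdown price is ¥17.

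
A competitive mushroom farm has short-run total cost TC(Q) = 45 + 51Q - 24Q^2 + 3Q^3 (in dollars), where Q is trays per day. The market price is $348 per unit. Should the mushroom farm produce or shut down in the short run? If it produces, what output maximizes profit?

Strip out fixed cost: VC = 51Q - 24Q^2 + 3Q^3. Then AVC = 51 - 24Q + 3Q^2 and MC = 51 - 48Q + 9Q^2.
AVC is minimized where dAVC/dQ = -24 + 6Q = 0, at Q = 4; min AVC = 51 - 24·4 + 3·4^2 = $3.
Because $348 ≥ $3, revenue can cover variable cost; the firm operates.
Set P = MC: 348 = 51 - 48Q + 9Q^2 → -297 - 48Q + 9Q^2 = 0. The roots are Q = -11/3 and Q = 9; the profit-maximizing output is on the rising part of MC, so Q* = 9.
Check: AVC at Q = 9 is $78 ≤ P, so revenue covers variable cost.
Profit = P·Q − TC = 348·9 − 747 = $2385.

Produce at Q = 9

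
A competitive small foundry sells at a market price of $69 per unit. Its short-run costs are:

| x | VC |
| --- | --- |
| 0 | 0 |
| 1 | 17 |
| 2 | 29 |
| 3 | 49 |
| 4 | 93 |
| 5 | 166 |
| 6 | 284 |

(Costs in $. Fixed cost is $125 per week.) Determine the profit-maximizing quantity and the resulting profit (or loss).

x = 4; profit = $58

Profit at each row (π = 69x − TC): x=0: -125; x=1: -73; x=2: -16; x=3: 33; x=4: 58; x=5: 54; x=6: 5.
Profit is maximized at x = 4. AVC there is 93/4 = $23.25 ≤ P, so producing beats shutting down (which would give -$125).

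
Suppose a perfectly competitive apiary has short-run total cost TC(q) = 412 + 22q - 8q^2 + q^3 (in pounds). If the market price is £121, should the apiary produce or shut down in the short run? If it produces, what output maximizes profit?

Strip out fixed cost: VC = 22q - 8q^2 + q^3. Then AVC = 22 - 8q + q^2 and MC = 22 - 16q + 3q^2.
The AVC parabola has its vertex at q = 8/2 = 4, where AVC = 22 - 8·4 + 4^2 = £6.
Since P = £121 ≥ min AVC = £6, price covers variable cost and the firm should produce.
Solving P = MC: -99 - 16q + 3q^2 = 0 ⇒ q = -11/3 or 9. On the upward-sloping branch, q* = 9.
Check: AVC at q = 9 is £31 ≤ P, so revenue covers variable cost.
Profit = P·q − TC = 121·9 − 691 = £398.

Produce at q = 9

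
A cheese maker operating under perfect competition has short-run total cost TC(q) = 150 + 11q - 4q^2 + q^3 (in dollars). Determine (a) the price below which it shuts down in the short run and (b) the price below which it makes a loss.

Shutdown price = $7; break-even price = $46

Shutdown price = min AVC. AVC = 11 - 4q + q^2, with vertex at q = 2 and minimum $7.
ATC = 150/q + 11 - 4q + q^2. Setting dATC/dq = −150/q^2 − 4 + 2q = 0 gives q = 5 (since 2·5^3 − 4·5^2 = 150).
min ATC = 150/5 + 11 − 4·5 + 5^2 = $46. That is the break-even price.
Between these two prices the firm operates at a loss; above $46 it earns a profit.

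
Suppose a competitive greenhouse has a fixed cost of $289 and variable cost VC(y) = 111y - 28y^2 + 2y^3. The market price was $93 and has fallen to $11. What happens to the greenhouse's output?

Output falls from 9 to 0 (the firm shuts down)

MC = 111 - 56y + 6y^2; the shutdown threshold is min AVC = $13 (at y = 7).
With P = $93 above the shutdown price, P = MC gives y = 9.
At P = $11 < min AVC = $13, price no longer covers variable cost at any output, so the firm shuts down: y = 0.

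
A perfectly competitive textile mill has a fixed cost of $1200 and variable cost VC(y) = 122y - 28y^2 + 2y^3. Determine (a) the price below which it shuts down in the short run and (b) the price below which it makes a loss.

Shutdown price = $24; break-even price = $162

AVC = 122 - 28y + 2y^2; minimized at y = 7, giving min AVC = $24. That is the shutdown price.
ATC = 1200/y + 122 - 28y + 2y^2. Setting dATC/dy = −1200/y^2 − 28 + 4y = 0 gives y = 10 (since 4·10^3 − 28·10^2 = 1200).
min ATC = 1200/10 + 122 − 28·10 + 2·10^2 = $162. That is the break-even price.
For $24 ≤ P < $162 the firm produces at a loss; below $24 it shuts down.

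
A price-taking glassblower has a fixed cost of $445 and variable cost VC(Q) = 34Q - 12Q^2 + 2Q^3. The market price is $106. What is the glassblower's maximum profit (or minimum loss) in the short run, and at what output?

Profit = -$13 at Q = 6

AVC = 34 - 12Q + 2Q^2 has its minimum $16 at Q = 3; price $106 clears that bar, so the firm operates.
MC = 34 - 24Q + 6Q^2. Setting P = MC and taking the root on the rising branch gives Q* = 6.
TR = 106·6 = 636. TC = 445 + 204 = 649. Profit = 636 − 649 = -$13.
By producing, the firm covers all variable cost plus $432 of fixed cost; shutting down would lose the full $445.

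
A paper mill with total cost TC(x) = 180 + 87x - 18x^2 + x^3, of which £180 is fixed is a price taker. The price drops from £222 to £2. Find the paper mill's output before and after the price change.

Output falls from 15 to 0 (the firm shuts down)

MC = 87 - 36x + 3x^2; the shutdown threshold is min AVC = £6 (at x = 9).
With P = £222 above the shutdown price, P = MC gives x = 15.
At P = £2 < min AVC = £6, price no longer covers variable cost at any output, so the firm shuts down: x = 0.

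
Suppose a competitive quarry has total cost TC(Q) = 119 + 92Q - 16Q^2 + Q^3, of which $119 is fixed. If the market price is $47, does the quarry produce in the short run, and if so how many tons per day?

Produce at Q = 9

From TC, MC = TC'(Q) = 92 - 32Q + 3Q^2 and AVC = VC/Q = 92 - 16Q + Q^2.
AVC hits its minimum where MC = AVC, at Q = 8, giving min AVC = 92 - 16·8 + 8^2 = $28.
Since P = $47 ≥ min AVC = $28, price covers variable cost and the firm should produce.
Solving P = MC: 45 - 32Q + 3Q^2 = 0 ⇒ Q = 5/3 or 9. On the upward-sloping branch, Q* = 9.
Check: AVC at Q = 9 is $29 ≤ P, so revenue covers variable cost.
Profit = P·Q − TC = 47·9 − 380 = $43.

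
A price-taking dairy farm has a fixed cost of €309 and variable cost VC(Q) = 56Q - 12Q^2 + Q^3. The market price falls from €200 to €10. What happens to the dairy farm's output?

Output falls from 12 to 0 (the firm shuts down)

AVC = 56 - 12Q + Q^2, minimized at Q = 6 where min AVC = €20. MC = 56 - 24Q + 3Q^2.
At P = €200 ≥ min AVC, set P = MC on the rising branch: Q = 12.
At P = €10 < min AVC = €20, price no longer covers variable cost at any output, so the firm shuts down: Q = 0.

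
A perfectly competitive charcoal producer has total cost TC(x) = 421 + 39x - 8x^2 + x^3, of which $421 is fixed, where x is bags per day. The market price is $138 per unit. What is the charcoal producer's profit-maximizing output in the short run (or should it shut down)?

Produce at x = 9

Variable cost is VC = 39x - 8x^2 + x^3, so AVC = VC/x = 39 - 8x + x^2 and MC = dTC/dx = 39 - 16x + 3x^2.
AVC is minimized where dAVC/dx = -8 + 2x = 0, at x = 4; min AVC = 39 - 8·4 + 4^2 = $23.
P = $138 exceeds min AVC = $23, so the firm stays open.
Set P = MC: 138 = 39 - 16x + 3x^2 → -99 - 16x + 3x^2 = 0. The roots are x = -11/3 and x = 9; the profit-maximizing output is on the rising part of MC, so x* = 9.
Check: AVC at x = 9 is $48 ≤ P, so revenue covers variable cost.
Profit = P·x − TC = 138·9 − 853 = $389.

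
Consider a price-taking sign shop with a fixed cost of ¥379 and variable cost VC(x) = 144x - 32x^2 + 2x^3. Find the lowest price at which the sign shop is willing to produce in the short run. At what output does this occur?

The shutdown price is the minimum of AVC. VC = 144x - 32x^2 + 2x^3, so AVC = 144 - 32x + 2x^2.
dAVC/dx = -32 + 4x = 0 gives x = 8. min AVC = 144 - 32·8 + 2·8^2 = 16.
For P < ¥16 the firm produces nothing.

¥16 per unit, at x = 8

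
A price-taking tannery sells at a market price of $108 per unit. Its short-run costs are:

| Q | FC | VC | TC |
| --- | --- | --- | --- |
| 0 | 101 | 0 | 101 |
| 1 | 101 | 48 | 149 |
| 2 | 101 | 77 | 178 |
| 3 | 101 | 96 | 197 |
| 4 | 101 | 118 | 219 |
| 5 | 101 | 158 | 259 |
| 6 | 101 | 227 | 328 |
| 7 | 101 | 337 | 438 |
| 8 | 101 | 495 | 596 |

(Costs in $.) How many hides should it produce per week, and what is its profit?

Tabulate TR − TC: Q=0: -101; Q=1: -41; Q=2: 38; Q=3: 127; Q=4: 213; Q=5: 281; Q=6: 320; Q=7: 318; Q=8: 268.
Profit is maximized at Q = 6. AVC there is 227/6 = $37.83 ≤ P, so producing beats shutting down (which would give -$101).

Q = 6; profit = $320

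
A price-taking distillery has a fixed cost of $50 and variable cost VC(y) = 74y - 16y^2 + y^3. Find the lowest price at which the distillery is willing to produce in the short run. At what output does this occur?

The shutdown price is the minimum of AVC. VC = 74y - 16y^2 + y^3, so AVC = 74 - 16y + y^2.
dAVC/dy = -16 + 2y = 0 gives y = 8. min AVC = 74 - 16·8 + 8^2 = 10.
For P < $10 the firm produces nothing.

$10 per unit, at y = 8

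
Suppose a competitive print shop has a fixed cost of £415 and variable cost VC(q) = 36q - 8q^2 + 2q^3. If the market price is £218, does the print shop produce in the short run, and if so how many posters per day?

Produce at q = 7

Strip out fixed cost: VC = 36q - 8q^2 + 2q^3. Then AVC = 36 - 8q + 2q^2 and MC = 36 - 16q + 6q^2.
AVC hits its minimum where MC = AVC, at q = 2, giving min AVC = 36 - 8·2 + 2·2^2 = £28.
Since P = £218 ≥ min AVC = £28, price covers variable cost and the firm should produce.
Set P = MC: 218 = 36 - 16q + 6q^2 → -182 - 16q + 6q^2 = 0. The roots are q = -13/3 and q = 7; the profit-maximizing output is on the rising part of MC, so q* = 7.
Check: AVC at q = 7 is £78 ≤ P, so revenue covers variable cost.
Profit = P·q − TC = 218·7 − 961 = £565.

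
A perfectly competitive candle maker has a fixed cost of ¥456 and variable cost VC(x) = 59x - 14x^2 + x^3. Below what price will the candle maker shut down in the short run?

Short-run supply begins at min AVC. From VC = 59x - 14x^2 + x^3, AVC = 59 - 14x + x^2.
dAVC/dx = -14 + 2x = 0 gives x = 7. min AVC = 59 - 14·7 + 7^2 = 10.
The firm shuts down for any P below ¥10.

¥10 per unit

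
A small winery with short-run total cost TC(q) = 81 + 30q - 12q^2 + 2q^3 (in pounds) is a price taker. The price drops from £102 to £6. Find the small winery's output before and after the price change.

Output falls from 6 to 0 (the firm shuts down)

MC = 30 - 24q + 6q^2; the shutdown threshold is min AVC = £12 (at q = 3).
With P = £102 above the shutdown price, P = MC gives q = 6.
At P = £6 < min AVC = £12, price no longer covers variable cost at any output, so the firm shuts down: q = 0.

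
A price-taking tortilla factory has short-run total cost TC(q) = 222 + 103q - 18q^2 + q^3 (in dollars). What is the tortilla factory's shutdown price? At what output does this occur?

$22 per unit, at q = 9

The firm shuts down when price falls below the minimum of average variable cost. AVC = VC/q = 103 - 18q + q^2.
dAVC/dq = -18 + 2q = 0 gives q = 9. min AVC = 103 - 18·9 + 9^2 = 22.
The firm shuts down for any P below $22.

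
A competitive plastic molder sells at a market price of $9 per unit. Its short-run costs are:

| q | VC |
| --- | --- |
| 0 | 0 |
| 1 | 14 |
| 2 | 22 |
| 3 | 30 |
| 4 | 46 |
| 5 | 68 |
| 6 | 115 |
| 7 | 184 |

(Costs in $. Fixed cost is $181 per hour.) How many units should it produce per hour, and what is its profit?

Profit at each row (π = 9q − TC): q=0: -181; q=1: -186; q=2: -185; q=3: -184; q=4: -191; q=5: -204; q=6: -242; q=7: -302.
Profit is highest at q = 0. Equivalently, the lowest AVC in the table is 30/3 ≈ $10 at q = 3, and P = $9 falls below it — price never covers variable cost, so the firm shuts down and loses only its fixed cost.

q = 0 (shut down); profit = -$181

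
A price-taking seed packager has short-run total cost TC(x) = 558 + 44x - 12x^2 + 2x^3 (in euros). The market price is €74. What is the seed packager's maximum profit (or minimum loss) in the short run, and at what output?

AVC = 44 - 12x + 2x^2; min AVC = €26 at x = 3. Since P = €74 ≥ min AVC, the firm produces.
MC = 44 - 24x + 6x^2. Setting P = MC and taking the root on the rising branch gives x* = 5.
TR = 74·5 = 370. TC = 558 + 170 = 728. Profit = 370 − 728 = -€358.
By producing, the firm covers all variable cost plus €200 of fixed cost; shutting down would lose the full €558.

Profit = -€358 at x = 5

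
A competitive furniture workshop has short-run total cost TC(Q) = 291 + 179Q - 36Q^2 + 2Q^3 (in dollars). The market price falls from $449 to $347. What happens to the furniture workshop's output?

Output falls from 15 to 14

AVC = 179 - 36Q + 2Q^2, minimized at Q = 9 where min AVC = $17. MC = 179 - 72Q + 6Q^2.
With P = $449 above the shutdown price, P = MC gives Q = 15.
At P = $347 ≥ min AVC, set P = MC: Q = 14. The firm stays open but cuts output.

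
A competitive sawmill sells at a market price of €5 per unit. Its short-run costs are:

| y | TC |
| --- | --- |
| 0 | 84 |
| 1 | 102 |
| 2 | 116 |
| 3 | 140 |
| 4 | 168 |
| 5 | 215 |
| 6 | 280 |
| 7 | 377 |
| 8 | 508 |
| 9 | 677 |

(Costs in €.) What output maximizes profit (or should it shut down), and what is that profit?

Tabulate TR − TC: y=0: -84; y=1: -97; y=2: -106; y=3: -125; y=4: -148; y=5: -190; y=6: -250; y=7: -342; y=8: -468; y=9: -632.
Profit is highest at y = 0. Equivalently, the lowest AVC in the table is 32/2 ≈ €16 at y = 2, and P = €5 falls below it — price never covers variable cost, so the firm shuts down and loses only its fixed cost.

y = 0 (shut down); profit = -€84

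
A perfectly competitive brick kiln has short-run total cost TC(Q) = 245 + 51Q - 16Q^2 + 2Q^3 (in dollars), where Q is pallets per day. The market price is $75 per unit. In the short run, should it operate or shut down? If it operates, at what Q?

Produce at Q = 6

Strip out fixed cost: VC = 51Q - 16Q^2 + 2Q^3. Then AVC = 51 - 16Q + 2Q^2 and MC = 51 - 32Q + 6Q^2.
The AVC parabola has its vertex at Q = 16/4 = 4, where AVC = 51 - 16·4 + 2·4^2 = $19.
Because $75 ≥ $19, revenue can cover variable cost; the firm operates.
P = MC gives -24 - 32Q + 6Q^2 = 0, with roots -2/3 and 6. Take the larger (rising MC): Q* = 6.
Check: AVC at Q = 6 is $27 ≤ P, so revenue covers variable cost.
Profit = P·Q − TC = 75·6 − 407 = $43.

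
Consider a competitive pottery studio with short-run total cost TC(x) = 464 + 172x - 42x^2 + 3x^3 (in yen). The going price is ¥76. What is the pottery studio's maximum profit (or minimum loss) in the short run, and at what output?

AVC = 172 - 42x + 3x^2 has its minimum ¥25 at x = 7; price ¥76 clears that bar, so the firm operates.
MC = 172 - 84x + 9x^2. Setting P = MC and taking the root on the rising branch gives x* = 8.
TR = 76·8 = 608. TC = 464 + 224 = 688. Profit = 608 − 688 = -¥80.
Shutting down would mean losing the fixed cost of ¥464, so operating at a loss of ¥80 is better by ¥384.

Profit = -¥80 at x = 8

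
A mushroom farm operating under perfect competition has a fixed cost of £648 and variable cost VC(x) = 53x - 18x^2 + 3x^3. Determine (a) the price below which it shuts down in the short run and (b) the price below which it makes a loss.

Shutdown price = min AVC. AVC = 53 - 18x + 3x^2, with vertex at x = 3 and minimum £26.
ATC = 648/x + 53 - 18x + 3x^2. Setting dATC/dx = −648/x^2 − 18 + 6x = 0 gives x = 6 (since 6·6^3 − 18·6^2 = 648).
min ATC = 648/6 + 53 − 18·6 + 3·6^2 = £161. That is the break-even price.
For £26 ≤ P < £161 the firm produces at a loss; below £26 it shuts down.

Shutdown price = £26; break-even price = £161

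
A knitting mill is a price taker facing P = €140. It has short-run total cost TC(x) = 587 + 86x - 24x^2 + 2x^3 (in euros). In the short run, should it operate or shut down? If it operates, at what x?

Strip out fixed cost: VC = 86x - 24x^2 + 2x^3. Then AVC = 86 - 24x + 2x^2 and MC = 86 - 48x + 6x^2.
AVC is minimized where dAVC/dx = -24 + 4x = 0, at x = 6; min AVC = 86 - 24·6 + 2·6^2 = €14.
P = €140 exceeds min AVC = €14, so the firm stays open.
Solving P = MC: -54 - 48x + 6x^2 = 0 ⇒ x = -1 or 9. On the upward-sloping branch, x* = 9.
Check: AVC at x = 9 is €32 ≤ P, so revenue covers variable cost.
Profit = P·x − TC = 140·9 − 875 = €385.

Produce at x = 9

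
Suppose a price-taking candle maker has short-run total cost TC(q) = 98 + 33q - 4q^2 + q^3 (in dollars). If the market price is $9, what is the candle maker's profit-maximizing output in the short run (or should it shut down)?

Shut down

Strip out fixed cost: VC = 33q - 4q^2 + q^3. Then AVC = 33 - 4q + q^2 and MC = 33 - 8q + 3q^2.
AVC is minimized where dAVC/dq = -4 + 2q = 0, at q = 2; min AVC = 33 - 4·2 + 2^2 = $29.
P = $9 lies below min AVC = $29; no output level covers variable cost.
Best response: produce nothing and absorb the $98 fixed cost.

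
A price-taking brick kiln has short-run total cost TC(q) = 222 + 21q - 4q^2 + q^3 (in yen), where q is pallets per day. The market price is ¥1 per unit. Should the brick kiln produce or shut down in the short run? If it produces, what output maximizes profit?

Shut down

Strip out fixed cost: VC = 21q - 4q^2 + q^3. Then AVC = 21 - 4q + q^2 and MC = 21 - 8q + 3q^2.
AVC is minimized where dAVC/dq = -4 + 2q = 0, at q = 2; min AVC = 21 - 4·2 + 2^2 = ¥17.
Since P = ¥1 < min AVC = ¥17, price fails to cover variable cost at any output.
The firm minimizes its loss by shutting down and losing only its fixed cost of ¥222.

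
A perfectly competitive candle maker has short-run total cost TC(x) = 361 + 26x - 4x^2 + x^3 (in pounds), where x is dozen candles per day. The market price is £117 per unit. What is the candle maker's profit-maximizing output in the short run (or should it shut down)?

Produce at x = 7

Variable cost is VC = 26x - 4x^2 + x^3, so AVC = VC/x = 26 - 4x + x^2 and MC = dTC/dx = 26 - 8x + 3x^2.
The AVC parabola has its vertex at x = 4/2 = 2, where AVC = 26 - 4·2 + 2^2 = £22.
P = £117 exceeds min AVC = £22, so the firm stays open.
P = MC gives -91 - 8x + 3x^2 = 0, with roots -13/3 and 7. Take the larger (rising MC): x* = 7.
Check: AVC at x = 7 is £47 ≤ P, so revenue covers variable cost.
Profit = P·x − TC = 117·7 − 690 = £129.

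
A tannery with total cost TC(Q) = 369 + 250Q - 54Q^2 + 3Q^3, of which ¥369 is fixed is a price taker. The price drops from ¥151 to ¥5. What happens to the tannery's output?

AVC = 250 - 54Q + 3Q^2, minimized at Q = 9 where min AVC = ¥7. MC = 250 - 108Q + 9Q^2.
With P = ¥151 above the shutdown price, P = MC gives Q = 11.
At P = ¥5 < min AVC = ¥7, price no longer covers variable cost at any output, so the firm shuts down: Q = 0.

Output falls from 11 to 0 (the firm shuts down)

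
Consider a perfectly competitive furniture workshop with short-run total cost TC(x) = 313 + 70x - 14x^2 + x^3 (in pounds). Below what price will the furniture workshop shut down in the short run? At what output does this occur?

Short-run supply begins at min AVC. From VC = 70x - 14x^2 + x^3, AVC = 70 - 14x + x^2.
At the minimum of AVC, MC = AVC. MC = 70 - 28x + 3x^2; setting MC = AVC gives 2x^2 - 14x = 0, so x = 7. min AVC = 21.
The firm shuts down for any P below £21.

£21 per unit, at x = 7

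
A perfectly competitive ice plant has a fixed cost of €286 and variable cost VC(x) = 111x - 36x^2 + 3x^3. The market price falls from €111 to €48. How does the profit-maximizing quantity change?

AVC = 111 - 36x + 3x^2, minimized at x = 6 where min AVC = €3. MC = 111 - 72x + 9x^2.
With P = €111 above the shutdown price, P = MC gives x = 8.
At P = €48 ≥ min AVC, set P = MC: x = 7. The firm stays open but cuts output.

Output falls from 8 to 7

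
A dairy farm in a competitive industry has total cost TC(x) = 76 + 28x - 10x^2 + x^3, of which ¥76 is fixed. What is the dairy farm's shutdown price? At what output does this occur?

¥3 per unit, at x = 5

The firm shuts down when price falls below the minimum of average variable cost. AVC = VC/x = 28 - 10x + x^2.
dAVC/dx = -10 + 2x = 0 gives x = 5. min AVC = 28 - 10·5 + 5^2 = 3.
So the shutdown price is ¥3.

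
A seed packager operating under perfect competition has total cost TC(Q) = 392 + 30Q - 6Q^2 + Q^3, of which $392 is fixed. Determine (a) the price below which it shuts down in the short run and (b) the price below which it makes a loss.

AVC = 30 - 6Q + Q^2; minimized at Q = 3, giving min AVC = $21. That is the shutdown price.
ATC = 392/Q + 30 - 6Q + Q^2. Setting dATC/dQ = −392/Q^2 − 6 + 2Q = 0 gives Q = 7 (since 2·7^3 − 6·7^2 = 392).
min ATC = 392/7 + 30 − 6·7 + 7^2 = $93. That is the break-even price.
For $21 ≤ P < $93 the firm produces at a loss; below $21 it shuts down.

Shutdown price = $21; break-even price = $93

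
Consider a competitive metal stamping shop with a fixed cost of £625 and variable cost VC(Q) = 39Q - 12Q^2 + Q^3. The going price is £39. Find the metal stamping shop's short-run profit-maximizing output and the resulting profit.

Profit = -£369 at Q = 8

AVC = 39 - 12Q + Q^2; min AVC = £3 at Q = 6. Since P = £39 ≥ min AVC, the firm produces.
MC = 39 - 24Q + 3Q^2. Setting P = MC and taking the root on the rising branch gives Q* = 8.
TR = 39·8 = 312. TC = 625 + 56 = 681. Profit = 312 − 681 = -£369.
Shutting down would mean losing the fixed cost of £625, so operating at a loss of £369 is better by £256.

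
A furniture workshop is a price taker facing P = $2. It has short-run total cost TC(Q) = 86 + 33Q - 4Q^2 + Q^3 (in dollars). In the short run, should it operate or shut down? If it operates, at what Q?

Strip out fixed cost: VC = 33Q - 4Q^2 + Q^3. Then AVC = 33 - 4Q + Q^2 and MC = 33 - 8Q + 3Q^2.
AVC is minimized where dAVC/dQ = -4 + 2Q = 0, at Q = 2; min AVC = 33 - 4·2 + 2^2 = $29.
P = $2 lies below min AVC = $29; no output level covers variable cost.
The firm minimizes its loss by shutting down and losing only its fixed cost of $86.

Shut down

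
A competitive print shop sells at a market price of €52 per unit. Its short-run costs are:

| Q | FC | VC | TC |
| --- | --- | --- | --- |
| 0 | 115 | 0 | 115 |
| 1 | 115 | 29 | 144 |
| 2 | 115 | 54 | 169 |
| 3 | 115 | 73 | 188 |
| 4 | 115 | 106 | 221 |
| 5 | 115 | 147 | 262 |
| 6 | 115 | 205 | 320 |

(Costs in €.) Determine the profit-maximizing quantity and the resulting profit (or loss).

Compute π = P·Q − TC at each output: Q=0: -115; Q=1: -92; Q=2: -65; Q=3: -32; Q=4: -13; Q=5: -2; Q=6: -8.
Profit is maximized at Q = 5. AVC there is 147/5 = €29.40 ≤ P, so producing beats shutting down (which would give -€115).

Q = 5; profit = -€2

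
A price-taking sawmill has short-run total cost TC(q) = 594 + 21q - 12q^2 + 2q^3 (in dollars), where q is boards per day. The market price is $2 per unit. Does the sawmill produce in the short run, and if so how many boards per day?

From TC, MC = TC'(q) = 21 - 24q + 6q^2 and AVC = VC/q = 21 - 12q + 2q^2.
AVC hits its minimum where MC = AVC, at q = 3, giving min AVC = 21 - 12·3 + 2·3^2 = $3.
P = $2 lies below min AVC = $3; no output level covers variable cost.
Best response: produce nothing and absorb the $594 fixed cost.

Shut down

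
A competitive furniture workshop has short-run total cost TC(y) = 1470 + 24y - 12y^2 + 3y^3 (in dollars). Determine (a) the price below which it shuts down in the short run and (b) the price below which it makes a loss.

Shutdown price = $12; break-even price = $297

AVC = 24 - 12y + 3y^2; minimized at y = 2, giving min AVC = $12. That is the shutdown price.
ATC = 1470/y + 24 - 12y + 3y^2. Setting dATC/dy = −1470/y^2 − 12 + 6y = 0 gives y = 7 (since 6·7^3 − 12·7^2 = 1470).
min ATC = 1470/7 + 24 − 12·7 + 3·7^2 = $297. That is the break-even price.
For $12 ≤ P < $297 the firm produces at a loss; below $12 it shuts down.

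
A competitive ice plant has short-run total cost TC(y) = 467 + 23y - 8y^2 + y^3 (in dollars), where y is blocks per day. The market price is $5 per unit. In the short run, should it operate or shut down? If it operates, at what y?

From TC, MC = TC'(y) = 23 - 16y + 3y^2 and AVC = VC/y = 23 - 8y + y^2.
The AVC parabola has its vertex at y = 8/2 = 4, where AVC = 23 - 8·4 + 4^2 = $7.
P = $5 lies below min AVC = $7; no output level covers variable cost.
Best response: produce nothing and absorb the $467 fixed cost.

Shut down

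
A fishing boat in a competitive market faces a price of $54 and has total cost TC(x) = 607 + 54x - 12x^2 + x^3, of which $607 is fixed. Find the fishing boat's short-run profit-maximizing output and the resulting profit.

AVC = 54 - 12x + x^2; min AVC = $18 at x = 6. Since P = $54 ≥ min AVC, the firm produces.
MC = 54 - 24x + 3x^2. Setting P = MC and taking the root on the rising branch gives x* = 8.
TR = 54·8 = 432. TC = 607 + 176 = 783. Profit = 432 − 783 = -$351.
That loss of $351 beats the $607 the firm would lose by shutting down; producing recovers $256 of fixed cost.

Profit = -$351 at x = 8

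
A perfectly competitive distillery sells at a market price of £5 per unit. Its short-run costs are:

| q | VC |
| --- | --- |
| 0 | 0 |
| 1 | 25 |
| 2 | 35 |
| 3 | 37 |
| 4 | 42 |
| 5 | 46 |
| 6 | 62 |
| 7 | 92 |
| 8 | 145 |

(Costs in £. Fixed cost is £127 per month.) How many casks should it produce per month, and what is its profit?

q = 0 (shut down); profit = -£127

Compute π = P·q − TC at each output: q=0: -127; q=1: -147; q=2: -152; q=3: -149; q=4: -149; q=5: -148; q=6: -159; q=7: -184; q=8: -232.
Profit is highest at q = 0. Equivalently, the lowest AVC in the table is 46/5 ≈ £9.20 at q = 5, and P = £5 falls below it — price never covers variable cost, so the firm shuts down and loses only its fixed cost.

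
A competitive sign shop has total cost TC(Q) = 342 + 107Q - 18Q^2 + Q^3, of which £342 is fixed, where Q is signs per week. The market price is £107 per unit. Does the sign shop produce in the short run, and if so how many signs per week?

Produce at Q = 12

From TC, MC = TC'(Q) = 107 - 36Q + 3Q^2 and AVC = VC/Q = 107 - 18Q + Q^2.
AVC is minimized where dAVC/dQ = -18 + 2Q = 0, at Q = 9; min AVC = 107 - 18·9 + 9^2 = £26.
P = £107 exceeds min AVC = £26, so the firm stays open.
P = MC gives -36Q + 3Q^2 = 0, with roots 0 and 12. Take the larger (rising MC): Q* = 12.
Check: AVC at Q = 12 is £35 ≤ P, so revenue covers variable cost.
Profit = P·Q − TC = 107·12 − 762 = £522.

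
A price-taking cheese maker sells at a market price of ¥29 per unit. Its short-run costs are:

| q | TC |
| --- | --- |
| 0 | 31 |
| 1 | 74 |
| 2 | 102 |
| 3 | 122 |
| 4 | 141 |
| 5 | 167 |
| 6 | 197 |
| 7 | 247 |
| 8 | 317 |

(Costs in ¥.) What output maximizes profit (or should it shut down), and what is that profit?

Tabulate TR − TC: q=0: -31; q=1: -45; q=2: -44; q=3: -35; q=4: -25; q=5: -22; q=6: -23; q=7: -44; q=8: -85.
Profit is maximized at q = 5. AVC there is 136/5 = ¥27.20 ≤ P, so producing beats shutting down (which would give -¥31).

q = 5; profit = -¥22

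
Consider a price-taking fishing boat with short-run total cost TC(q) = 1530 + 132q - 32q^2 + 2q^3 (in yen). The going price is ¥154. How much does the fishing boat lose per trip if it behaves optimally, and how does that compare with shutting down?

AVC = 132 - 32q + 2q^2 has its minimum ¥4 at q = 8; price ¥154 clears that bar, so the firm operates.
With MC = 132 - 64q + 6q^2, P = MC on the upward-sloping part at q* = 11.
TR = 154·11 = 1694. TC = 1530 + 242 = 1772. Profit = 1694 − 1772 = -¥78.
That loss of ¥78 beats the ¥1530 the firm would lose by shutting down; producing recovers ¥1452 of fixed cost.

Profit = -¥78 at q = 11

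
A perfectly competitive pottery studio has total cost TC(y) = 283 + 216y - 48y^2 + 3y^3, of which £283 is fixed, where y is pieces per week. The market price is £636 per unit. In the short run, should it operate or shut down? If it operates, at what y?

From TC, MC = TC'(y) = 216 - 96y + 9y^2 and AVC = VC/y = 216 - 48y + 3y^2.
The AVC parabola has its vertex at y = 48/6 = 8, where AVC = 216 - 48·8 + 3·8^2 = £24.
Since P = £636 ≥ min AVC = £24, price covers variable cost and the firm should produce.
Set P = MC: 636 = 216 - 96y + 9y^2 → -420 - 96y + 9y^2 = 0. The roots are y = -10/3 and y = 14; the profit-maximizing output is on the rising part of MC, so y* = 14.
Check: AVC at y = 14 is £132 ≤ P, so revenue covers variable cost.
Profit = P·y − TC = 636·14 − 2131 = £6773.

Produce at y = 14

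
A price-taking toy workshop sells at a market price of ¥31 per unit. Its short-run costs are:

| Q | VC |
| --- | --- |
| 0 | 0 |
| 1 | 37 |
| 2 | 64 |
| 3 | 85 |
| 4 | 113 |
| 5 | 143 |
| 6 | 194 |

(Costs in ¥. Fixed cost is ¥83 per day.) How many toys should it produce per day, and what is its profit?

Q = 5; profit = -¥71

Profit at each row (π = 31Q − TC): Q=0: -83; Q=1: -89; Q=2: -85; Q=3: -75; Q=4: -72; Q=5: -71; Q=6: -91.
Profit is maximized at Q = 5. AVC there is 143/5 = ¥28.60 ≤ P, so producing beats shutting down (which would give -¥83).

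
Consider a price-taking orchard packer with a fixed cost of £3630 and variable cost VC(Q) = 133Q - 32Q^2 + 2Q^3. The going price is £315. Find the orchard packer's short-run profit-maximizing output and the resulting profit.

Profit = -£250 at Q = 13

AVC = 133 - 32Q + 2Q^2 has its minimum £5 at Q = 8; price £315 clears that bar, so the firm operates.
With MC = 133 - 64Q + 6Q^2, P = MC on the upward-sloping part at Q* = 13.
TR = 315·13 = 4095. TC = 3630 + 715 = 4345. Profit = 4095 − 4345 = -£250.
Shutting down would mean losing the fixed cost of £3630, so operating at a loss of £250 is better by £3380.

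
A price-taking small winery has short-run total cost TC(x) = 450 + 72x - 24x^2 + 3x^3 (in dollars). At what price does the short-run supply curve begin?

$24 per unit

The firm shuts down when price falls below the minimum of average variable cost. AVC = VC/x = 72 - 24x + 3x^2.
dAVC/dx = -24 + 6x = 0 gives x = 4. min AVC = 72 - 24·4 + 3·4^2 = 24.
So the shutdown price is $24.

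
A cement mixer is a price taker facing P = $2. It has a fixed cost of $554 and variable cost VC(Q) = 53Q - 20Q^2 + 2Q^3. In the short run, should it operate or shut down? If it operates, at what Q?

Shut down

Strip out fixed cost: VC = 53Q - 20Q^2 + 2Q^3. Then AVC = 53 - 20Q + 2Q^2 and MC = 53 - 40Q + 6Q^2.
AVC is minimized where dAVC/dQ = -20 + 4Q = 0, at Q = 5; min AVC = 53 - 20·5 + 2·5^2 = $3.
Since P = $2 < min AVC = $3, price fails to cover variable cost at any output.
Best response: produce nothing and absorb the $554 fixed cost.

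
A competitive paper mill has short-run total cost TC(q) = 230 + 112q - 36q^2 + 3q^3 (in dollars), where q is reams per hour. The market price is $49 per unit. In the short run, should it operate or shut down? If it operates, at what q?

Produce at q = 7

Strip out fixed cost: VC = 112q - 36q^2 + 3q^3. Then AVC = 112 - 36q + 3q^2 and MC = 112 - 72q + 9q^2.
AVC hits its minimum where MC = AVC, at q = 6, giving min AVC = 112 - 36·6 + 3·6^2 = $4.
Since P = $49 ≥ min AVC = $4, price covers variable cost and the firm should produce.
Solving P = MC: 63 - 72q + 9q^2 = 0 ⇒ q = 1 or 7. On the upward-sloping branch, q* = 7.
Check: AVC at q = 7 is $7 ≤ P, so revenue covers variable cost.
Profit = P·q − TC = 49·7 − 279 = $64.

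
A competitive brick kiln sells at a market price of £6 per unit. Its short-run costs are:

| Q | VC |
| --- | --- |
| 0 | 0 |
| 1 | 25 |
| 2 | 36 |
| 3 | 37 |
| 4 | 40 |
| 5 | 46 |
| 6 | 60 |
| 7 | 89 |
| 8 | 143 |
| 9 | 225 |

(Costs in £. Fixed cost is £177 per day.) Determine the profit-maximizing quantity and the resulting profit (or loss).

Profit at each row (π = 6Q − TC): Q=0: -177; Q=1: -196; Q=2: -201; Q=3: -196; Q=4: -193; Q=5: -193; Q=6: -201; Q=7: -224; Q=8: -272; Q=9: -348.
Profit is highest at Q = 0. Equivalently, the lowest AVC in the table is 46/5 ≈ £9.20 at Q = 5, and P = £6 falls below it — price never covers variable cost, so the firm shuts down and loses only its fixed cost.

Q = 0 (shut down); profit = -£177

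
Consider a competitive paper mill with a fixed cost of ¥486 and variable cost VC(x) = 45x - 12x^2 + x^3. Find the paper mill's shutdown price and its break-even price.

Shutdown price = ¥9; break-even price = ¥72

AVC = 45 - 12x + x^2; minimized at x = 6, giving min AVC = ¥9. That is the shutdown price.
ATC = 486/x + 45 - 12x + x^2. Setting dATC/dx = −486/x^2 − 12 + 2x = 0 gives x = 9 (since 2·9^3 − 12·9^2 = 486).
min ATC = 486/9 + 45 − 12·9 + 9^2 = ¥72. That is the break-even price.
Between these two prices the firm operates at a loss; above ¥72 it earns a profit.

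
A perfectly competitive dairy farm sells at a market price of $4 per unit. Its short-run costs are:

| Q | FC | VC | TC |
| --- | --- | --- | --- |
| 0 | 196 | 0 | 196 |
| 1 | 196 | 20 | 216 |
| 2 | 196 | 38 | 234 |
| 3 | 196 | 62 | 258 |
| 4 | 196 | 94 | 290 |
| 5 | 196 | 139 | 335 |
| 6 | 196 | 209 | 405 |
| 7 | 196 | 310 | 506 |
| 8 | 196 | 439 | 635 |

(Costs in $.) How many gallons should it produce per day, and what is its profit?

Compute π = P·Q − TC at each output: Q=0: -196; Q=1: -212; Q=2: -226; Q=3: -246; Q=4: -274; Q=5: -315; Q=6: -381; Q=7: -478; Q=8: -603.
Profit is highest at Q = 0. Equivalently, the lowest AVC in the table is 38/2 ≈ $19 at Q = 2, and P = $4 falls below it — price never covers variable cost, so the firm shuts down and loses only its fixed cost.

Q = 0 (shut down); profit = -$196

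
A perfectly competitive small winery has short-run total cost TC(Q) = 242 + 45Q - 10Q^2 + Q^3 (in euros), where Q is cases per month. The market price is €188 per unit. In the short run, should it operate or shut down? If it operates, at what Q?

Strip out fixed cost: VC = 45Q - 10Q^2 + Q^3. Then AVC = 45 - 10Q + Q^2 and MC = 45 - 20Q + 3Q^2.
AVC hits its minimum where MC = AVC, at Q = 5, giving min AVC = 45 - 10·5 + 5^2 = €20.
Because €188 ≥ €20, revenue can cover variable cost; the firm operates.
P = MC gives -143 - 20Q + 3Q^2 = 0, with roots -13/3 and 11. Take the larger (rising MC): Q* = 11.
Check: AVC at Q = 11 is €56 ≤ P, so revenue covers variable cost.
Profit = P·Q − TC = 188·11 − 858 = €1210.

Produce at Q = 11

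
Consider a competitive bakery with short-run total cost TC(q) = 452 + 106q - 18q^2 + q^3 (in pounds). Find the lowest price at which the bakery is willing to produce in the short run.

£25 per unit

Short-run supply begins at min AVC. From VC = 106q - 18q^2 + q^3, AVC = 106 - 18q + q^2.
dAVC/dq = -18 + 2q = 0 gives q = 9. min AVC = 106 - 18·9 + 9^2 = 25.
For P < £25 the firm produces nothing.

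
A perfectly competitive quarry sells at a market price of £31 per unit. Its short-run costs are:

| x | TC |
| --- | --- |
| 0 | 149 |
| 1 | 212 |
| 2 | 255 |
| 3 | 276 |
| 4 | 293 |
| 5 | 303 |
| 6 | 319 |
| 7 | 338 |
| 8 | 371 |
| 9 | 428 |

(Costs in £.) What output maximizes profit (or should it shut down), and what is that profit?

x = 7; profit = -£121

Tabulate TR − TC: x=0: -149; x=1: -181; x=2: -193; x=3: -183; x=4: -169; x=5: -148; x=6: -133; x=7: -121; x=8: -123; x=9: -149.
Profit is maximized at x = 7. AVC there is 189/7 = £27 ≤ P, so producing beats shutting down (which would give -£149).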